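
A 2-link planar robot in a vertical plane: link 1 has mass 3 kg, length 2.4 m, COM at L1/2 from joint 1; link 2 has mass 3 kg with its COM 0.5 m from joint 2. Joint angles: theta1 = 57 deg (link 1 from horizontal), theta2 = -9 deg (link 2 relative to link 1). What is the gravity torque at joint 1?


Horizontal distance from joint 1 to link-1 COM:
  x_c1 = (L1/2)*cos(t1) = 1.2 * 0.5446 = 0.6536 m
Horizontal distance from joint 1 to link-2 COM:
  x_c2 = L1*cos(t1) + Lc2*cos(t1+t2)
       = 2.4*0.5446 + 0.5*0.6691 = 1.6417 m
tau1 = m1*g*x_c1 + m2*g*x_c2
     = 3*9.81*0.6536 + 3*9.81*1.6417
     = 19.2345 + 48.3152
     = 67.5497 Nm


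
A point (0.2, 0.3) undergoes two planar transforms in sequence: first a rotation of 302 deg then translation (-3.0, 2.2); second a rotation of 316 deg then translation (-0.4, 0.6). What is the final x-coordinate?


After transform 1:
x1 = cos(302)*0.2 - sin(302)*0.3 + -3.0 = -2.6396
y1 = sin(302)*0.2 + cos(302)*0.3 + 2.2 = 2.1894
After transform 2:
x2 = cos(316)*-2.6396 - sin(316)*2.1894 + -0.4
= -0.7779


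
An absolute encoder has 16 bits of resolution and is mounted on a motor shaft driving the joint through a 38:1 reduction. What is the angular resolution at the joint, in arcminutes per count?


counts = 2^16 = 65536
effective counts at joint = 65536 * 38 = 2490368
resolution = 360*60 / 2490368
= 0.0087 arcmin/count


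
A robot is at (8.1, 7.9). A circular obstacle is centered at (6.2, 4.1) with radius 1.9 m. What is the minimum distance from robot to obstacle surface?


center_dist = sqrt((8.1-6.2)^2 + (7.9-4.1)^2)
= sqrt(3.61 + 14.44)
= 4.2485
min_dist = center_dist - radius = 4.2485 - 1.9 = 2.3485 m


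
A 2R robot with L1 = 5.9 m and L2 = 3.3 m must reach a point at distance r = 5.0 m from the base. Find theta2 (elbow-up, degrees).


cos(theta2) = (r^2 - L1^2 - L2^2) / (2*L1*L2)
cos(theta2) = (25.0 - 34.81 - 10.89) / 38.94
cos(theta2) = -0.531587
theta2 = 122.1127 degrees


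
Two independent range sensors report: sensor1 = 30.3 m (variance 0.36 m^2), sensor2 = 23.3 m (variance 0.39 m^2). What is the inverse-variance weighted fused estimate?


w1 = (1/var1) / (1/var1 + 1/var2)
   = 2.7778 / (2.7778 + 2.5641) = 0.52
w2 = 1 - w1 = 0.48
fused = w1*s1 + w2*s2 = 15.756 + 11.184
= 26.94 m


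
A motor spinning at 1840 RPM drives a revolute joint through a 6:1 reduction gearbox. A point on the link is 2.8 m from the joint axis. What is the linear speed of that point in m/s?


omega_motor = 1840 * 2*pi/60 = 192.6843 rad/s
omega_joint = omega_motor / 6 = 32.1141 rad/s
v = omega_joint * r = 32.1141 * 2.8
= 89.9194 m/s


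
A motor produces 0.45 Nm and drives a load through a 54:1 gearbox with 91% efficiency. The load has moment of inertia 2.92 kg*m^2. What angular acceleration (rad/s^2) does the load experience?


tau_out = tau_motor * N * eta
= 0.45 * 54 * 0.91 = 22.113 Nm
alpha = tau_out / I = 22.113 / 2.92
= 7.5729 rad/s^2


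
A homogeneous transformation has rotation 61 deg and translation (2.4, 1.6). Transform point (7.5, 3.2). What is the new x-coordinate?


x' = cos(theta)*px - sin(theta)*py + tx
= 0.4848*7.5 - 0.8746*3.2 + 2.4
= 3.2373


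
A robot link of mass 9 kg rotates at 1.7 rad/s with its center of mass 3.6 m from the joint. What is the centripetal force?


F = m * omega^2 * r
= 9 * 1.7^2 * 3.6
= 9 * 2.89 * 3.6
= 93.636 N


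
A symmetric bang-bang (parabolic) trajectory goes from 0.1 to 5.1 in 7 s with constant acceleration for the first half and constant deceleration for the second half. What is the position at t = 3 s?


Symmetric rest-to-rest: each phase covers (pf-p0)/2 in time T/2. 0.5*a*(T/2)^2 = (pf-p0)/2 => a = 4*(pf-p0)/T^2
a = 4*(5.1-0.1)/7^2 = 0.4082
t = 3 is in the acceleration phase (t <= T/2).
p = p0 + 0.5*a*t^2 = 0.1 + 0.5*0.4082*3^2
= 1.9367


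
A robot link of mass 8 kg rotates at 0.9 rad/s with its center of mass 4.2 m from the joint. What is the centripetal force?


F = m * omega^2 * r
= 8 * 0.9^2 * 4.2
= 8 * 0.81 * 4.2
= 27.216 N


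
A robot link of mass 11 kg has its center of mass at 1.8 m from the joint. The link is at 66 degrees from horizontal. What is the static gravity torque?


tau = m*g*L*cos(angle)
= 11 * 9.81 * 1.8 * cos(66 deg)
= 11 * 9.81 * 1.8 * 0.4067
= 79.0037 Nm


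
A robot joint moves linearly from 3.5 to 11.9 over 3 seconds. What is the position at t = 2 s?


s = t/T = 2/3 = 0.6667
p(t) = p0 + (pf-p0)*s
= 3.5 + (11.9 - 3.5) * 0.6667
= 9.1


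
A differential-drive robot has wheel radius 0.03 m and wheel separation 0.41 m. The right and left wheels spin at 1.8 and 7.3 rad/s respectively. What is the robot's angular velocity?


vR = r*wR = 0.03*1.8 = 0.054 m/s
vL = r*wL = 0.03*7.3 = 0.219 m/s
v = (vR+vL)/2 = 0.1365 m/s
omega = (vR-vL)/L = -0.4024 rad/s
angular velocity = -0.4024 rad/s


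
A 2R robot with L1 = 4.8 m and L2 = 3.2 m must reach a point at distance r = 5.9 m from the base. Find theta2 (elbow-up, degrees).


cos(theta2) = (r^2 - L1^2 - L2^2) / (2*L1*L2)
cos(theta2) = (34.81 - 23.04 - 10.24) / 30.72
cos(theta2) = 0.049805
theta2 = 87.1452 degrees


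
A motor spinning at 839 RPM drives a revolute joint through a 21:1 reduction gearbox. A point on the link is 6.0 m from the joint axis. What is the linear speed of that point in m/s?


omega_motor = 839 * 2*pi/60 = 87.8599 rad/s
omega_joint = omega_motor / 21 = 4.1838 rad/s
v = omega_joint * r = 4.1838 * 6.0
= 25.1028 m/s


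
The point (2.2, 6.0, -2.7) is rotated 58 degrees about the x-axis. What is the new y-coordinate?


Rotation about x-axis: y' = y*cos(theta) - z*sin(theta)
= 6.0 * 0.5299 - -2.7 * 0.848
= 5.4692


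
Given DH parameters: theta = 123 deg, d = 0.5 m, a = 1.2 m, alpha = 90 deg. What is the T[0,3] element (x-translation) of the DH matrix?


T[0,3] = a * cos(theta)
= 1.2 * cos(123 deg)
= 1.2 * -0.5446
= -0.6536


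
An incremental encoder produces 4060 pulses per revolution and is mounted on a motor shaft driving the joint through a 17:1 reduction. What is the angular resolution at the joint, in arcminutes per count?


counts per rev = 4060
effective counts at joint = 4060 * 17 = 69020
resolution = 360*60 / 69020
= 0.313 arcmin/count


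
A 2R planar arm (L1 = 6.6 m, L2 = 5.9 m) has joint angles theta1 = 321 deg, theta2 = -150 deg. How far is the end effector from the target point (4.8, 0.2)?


End effector via forward kinematics:
x = L1*cos(t1) + L2*cos(t1+t2) = -0.6982
y = L1*sin(t1) + L2*sin(t1+t2) = -3.2306
Distance to target:
d = sqrt((4.8 - -0.6982)^2 + (0.2 - -3.2306)^2)
= sqrt(30.2302 + 11.7687)
= 6.4807 m


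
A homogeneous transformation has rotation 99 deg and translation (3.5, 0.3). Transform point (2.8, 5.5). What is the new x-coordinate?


x' = cos(theta)*px - sin(theta)*py + tx
= -0.1564*2.8 - 0.9877*5.5 + 3.5
= -2.3703


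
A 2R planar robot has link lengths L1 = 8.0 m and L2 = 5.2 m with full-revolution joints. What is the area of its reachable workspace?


r_max = L1 + L2 = 13.2 m
r_min = |L1 - L2| = 2.8 m
Area = pi*(r_max^2 - r_min^2)
= pi*(174.24 - 7.84)
= pi * 166.4
= 522.761 m^2


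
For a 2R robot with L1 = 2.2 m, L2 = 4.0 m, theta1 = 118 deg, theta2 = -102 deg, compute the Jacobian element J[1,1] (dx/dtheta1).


J[1,1] = -L1*sin(t1) - L2*sin(t1+t2)
= -2.2*sin(118) - 4.0*sin(16)
= -3.045


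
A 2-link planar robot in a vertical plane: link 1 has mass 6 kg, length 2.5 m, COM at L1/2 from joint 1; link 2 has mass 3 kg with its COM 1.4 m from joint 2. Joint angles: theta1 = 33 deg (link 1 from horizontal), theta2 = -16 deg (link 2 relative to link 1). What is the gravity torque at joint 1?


Horizontal distance from joint 1 to link-1 COM:
  x_c1 = (L1/2)*cos(t1) = 1.25 * 0.8387 = 1.0483 m
Horizontal distance from joint 1 to link-2 COM:
  x_c2 = L1*cos(t1) + Lc2*cos(t1+t2)
       = 2.5*0.8387 + 1.4*0.9563 = 3.4355 m
tau1 = m1*g*x_c1 + m2*g*x_c2
     = 6*9.81*1.0483 + 3*9.81*3.4355
     = 61.7052 + 101.1069
     = 162.812 Nm


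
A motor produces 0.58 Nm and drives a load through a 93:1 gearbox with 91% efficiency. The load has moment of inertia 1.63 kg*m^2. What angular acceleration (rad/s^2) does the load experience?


tau_out = tau_motor * N * eta
= 0.58 * 93 * 0.91 = 49.0854 Nm
alpha = tau_out / I = 49.0854 / 1.63
= 30.1137 rad/s^2


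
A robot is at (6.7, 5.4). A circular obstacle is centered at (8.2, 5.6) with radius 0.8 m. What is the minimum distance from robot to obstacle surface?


center_dist = sqrt((6.7-8.2)^2 + (5.4-5.6)^2)
= sqrt(2.25 + 0.04)
= 1.5133
min_dist = center_dist - radius = 1.5133 - 0.8 = 0.7133 m


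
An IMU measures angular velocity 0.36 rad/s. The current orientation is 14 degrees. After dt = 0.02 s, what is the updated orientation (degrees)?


delta_theta = w * dt = 0.36 * 0.02 = 0.0072 rad
= 0.4125 deg
theta_new = 14 + 0.4125 = 14.4125 deg


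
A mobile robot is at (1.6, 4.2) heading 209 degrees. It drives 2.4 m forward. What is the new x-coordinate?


x_new = x0 + d*cos(theta)
= 1.6 + 2.4*cos(209)
= 1.6 + -2.0991
= -0.4991


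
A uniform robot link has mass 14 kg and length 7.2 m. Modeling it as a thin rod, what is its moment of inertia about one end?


I = (1/3) * m * L^2
= (1/3) * 14 * 7.2^2
= 0.333333 * 14 * 51.84
= 241.92 kg*m^2


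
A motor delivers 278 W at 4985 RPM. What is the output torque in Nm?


omega = 4985 * 2*pi/60 = 522.028 rad/s
tau = P / omega = 278 / 522.028
= 0.5325 Nm


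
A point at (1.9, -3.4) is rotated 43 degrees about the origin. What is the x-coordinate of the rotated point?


x' = x*cos(theta) - y*sin(theta)
cos(43 deg) = 0.7314, sin(43 deg) = 0.682
x' = 1.9 * 0.7314 - -3.4 * 0.682
= 1.3896 - -2.3188
= 3.7084


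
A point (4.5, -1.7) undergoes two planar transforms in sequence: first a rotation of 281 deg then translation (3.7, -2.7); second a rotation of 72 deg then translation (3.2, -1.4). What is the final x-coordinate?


After transform 1:
x1 = cos(281)*4.5 - sin(281)*-1.7 + 3.7 = 2.8899
y1 = sin(281)*4.5 + cos(281)*-1.7 + -2.7 = -7.4417
After transform 2:
x2 = cos(72)*2.8899 - sin(72)*-7.4417 + 3.2
= 11.1705


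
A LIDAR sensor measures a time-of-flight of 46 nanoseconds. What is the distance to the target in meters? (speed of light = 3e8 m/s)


tof = 46 ns = 4.6e-08 s
dist = c * tof / 2
= 3e8 * 4.6e-08 / 2
= 6.9 m


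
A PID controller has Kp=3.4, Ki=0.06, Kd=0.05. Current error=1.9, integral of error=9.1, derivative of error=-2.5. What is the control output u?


u = Kp*e + Ki*int(e) + Kd*de/dt
= 3.4*1.9 + 0.06*9.1 + 0.05*(-2.5)
= 6.46 + 0.546 + -0.125
= 6.881


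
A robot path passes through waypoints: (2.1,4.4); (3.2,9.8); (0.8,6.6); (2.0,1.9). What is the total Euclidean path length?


Segment lengths:
  seg1 = sqrt((1.1)^2 + (5.4)^2) = 5.5109
  seg2 = sqrt((-2.4)^2 + (-3.2)^2) = 4.0
  seg3 = sqrt((1.2)^2 + (-4.7)^2) = 4.8508
Total = 14.3617


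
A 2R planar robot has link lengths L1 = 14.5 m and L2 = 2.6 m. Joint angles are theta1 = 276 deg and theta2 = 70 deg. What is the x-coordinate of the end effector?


Convert angles to radians: theta1 = 4.8171, theta2 = 1.2217
x = L1*cos(theta1) + L2*cos(theta1+theta2)
x = 1.5157 + 2.5228
x = 4.0384


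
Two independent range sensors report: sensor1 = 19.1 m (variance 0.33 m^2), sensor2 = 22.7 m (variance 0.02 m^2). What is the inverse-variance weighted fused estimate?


w1 = (1/var1) / (1/var1 + 1/var2)
   = 3.0303 / (3.0303 + 50.0) = 0.0571
w2 = 1 - w1 = 0.9429
fused = w1*s1 + w2*s2 = 1.0914 + 21.4029
= 22.4943 m


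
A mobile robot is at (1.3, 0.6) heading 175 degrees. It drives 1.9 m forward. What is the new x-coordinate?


x_new = x0 + d*cos(theta)
= 1.3 + 1.9*cos(175)
= 1.3 + -1.8928
= -0.5928


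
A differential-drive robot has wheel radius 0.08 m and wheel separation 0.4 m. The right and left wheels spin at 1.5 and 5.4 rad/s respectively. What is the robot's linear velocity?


vR = r*wR = 0.08*1.5 = 0.12 m/s
vL = r*wL = 0.08*5.4 = 0.432 m/s
v = (vR+vL)/2 = 0.276 m/s
omega = (vR-vL)/L = -0.78 rad/s
linear velocity = 0.276 m/s


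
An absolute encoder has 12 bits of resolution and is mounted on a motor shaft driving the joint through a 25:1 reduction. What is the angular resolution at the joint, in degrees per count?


counts = 2^12 = 4096
effective counts at joint = 4096 * 25 = 102400
resolution = 360 / 102400
= 0.0035 deg/count


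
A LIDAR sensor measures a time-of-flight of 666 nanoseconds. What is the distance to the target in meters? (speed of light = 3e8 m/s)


tof = 666 ns = 6.66e-07 s
dist = c * tof / 2
= 3e8 * 6.66e-07 / 2
= 99.9 m


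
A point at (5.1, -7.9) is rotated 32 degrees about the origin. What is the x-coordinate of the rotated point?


x' = x*cos(theta) - y*sin(theta)
cos(32 deg) = 0.848, sin(32 deg) = 0.5299
x' = 5.1 * 0.848 - -7.9 * 0.5299
= 4.325 - -4.1864
= 8.5114


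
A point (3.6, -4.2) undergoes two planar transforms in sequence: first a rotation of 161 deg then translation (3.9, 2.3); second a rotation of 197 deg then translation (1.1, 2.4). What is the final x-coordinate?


After transform 1:
x1 = cos(161)*3.6 - sin(161)*-4.2 + 3.9 = 1.8635
y1 = sin(161)*3.6 + cos(161)*-4.2 + 2.3 = 7.4432
After transform 2:
x2 = cos(197)*1.8635 - sin(197)*7.4432 + 1.1
= 1.4941


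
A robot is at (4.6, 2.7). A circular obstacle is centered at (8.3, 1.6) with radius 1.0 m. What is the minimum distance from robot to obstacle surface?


center_dist = sqrt((4.6-8.3)^2 + (2.7-1.6)^2)
= sqrt(13.69 + 1.21)
= 3.8601
min_dist = center_dist - radius = 3.8601 - 1.0 = 2.8601 m


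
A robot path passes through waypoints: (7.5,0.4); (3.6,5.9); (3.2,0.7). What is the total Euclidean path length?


Segment lengths:
  seg1 = sqrt((-3.9)^2 + (5.5)^2) = 6.7424
  seg2 = sqrt((-0.4)^2 + (-5.2)^2) = 5.2154
Total = 11.9578


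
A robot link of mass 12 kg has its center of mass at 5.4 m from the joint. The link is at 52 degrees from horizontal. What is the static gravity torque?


tau = m*g*L*cos(angle)
= 12 * 9.81 * 5.4 * cos(52 deg)
= 12 * 9.81 * 5.4 * 0.6157
= 391.3686 Nm


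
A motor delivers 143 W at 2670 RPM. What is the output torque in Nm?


omega = 2670 * 2*pi/60 = 279.6017 rad/s
tau = P / omega = 143 / 279.6017
= 0.5114 Nm


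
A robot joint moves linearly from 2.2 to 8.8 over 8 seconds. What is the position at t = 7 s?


s = t/T = 7/8 = 0.875
p(t) = p0 + (pf-p0)*s
= 2.2 + (8.8 - 2.2) * 0.875
= 7.975


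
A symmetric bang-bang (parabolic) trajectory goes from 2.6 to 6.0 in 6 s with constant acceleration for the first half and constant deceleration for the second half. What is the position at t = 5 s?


Symmetric rest-to-rest: each phase covers (pf-p0)/2 in time T/2. 0.5*a*(T/2)^2 = (pf-p0)/2 => a = 4*(pf-p0)/T^2
a = 4*(6.0-2.6)/6^2 = 0.3778
t = 5 is in the deceleration phase (t > T/2).
p = pf - 0.5*a*(T-t)^2 = 6.0 - 0.5*0.3778*1^2
= 5.8111


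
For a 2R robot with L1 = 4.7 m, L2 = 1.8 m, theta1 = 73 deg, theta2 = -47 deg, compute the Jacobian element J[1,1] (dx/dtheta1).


J[1,1] = -L1*sin(t1) - L2*sin(t1+t2)
= -4.7*sin(73) - 1.8*sin(26)
= -5.2837


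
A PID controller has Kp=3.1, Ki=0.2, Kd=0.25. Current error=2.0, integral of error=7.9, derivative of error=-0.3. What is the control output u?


u = Kp*e + Ki*int(e) + Kd*de/dt
= 3.1*2.0 + 0.2*7.9 + 0.25*(-0.3)
= 6.2 + 1.58 + -0.075
= 7.705


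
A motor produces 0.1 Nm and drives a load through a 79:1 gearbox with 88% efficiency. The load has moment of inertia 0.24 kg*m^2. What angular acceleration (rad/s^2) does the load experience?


tau_out = tau_motor * N * eta
= 0.1 * 79 * 0.88 = 6.952 Nm
alpha = tau_out / I = 6.952 / 0.24
= 28.9667 rad/s^2


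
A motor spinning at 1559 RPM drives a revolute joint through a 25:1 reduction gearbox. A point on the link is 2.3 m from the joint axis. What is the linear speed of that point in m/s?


omega_motor = 1559 * 2*pi/60 = 163.2581 rad/s
omega_joint = omega_motor / 25 = 6.5303 rad/s
v = omega_joint * r = 6.5303 * 2.3
= 15.0197 m/s


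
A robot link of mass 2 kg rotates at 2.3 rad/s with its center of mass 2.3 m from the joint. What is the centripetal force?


F = m * omega^2 * r
= 2 * 2.3^2 * 2.3
= 2 * 5.29 * 2.3
= 24.334 N


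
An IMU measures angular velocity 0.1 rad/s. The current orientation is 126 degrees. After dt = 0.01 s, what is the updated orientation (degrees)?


delta_theta = w * dt = 0.1 * 0.01 = 0.001 rad
= 0.0573 deg
theta_new = 126 + 0.0573 = 126.0573 deg


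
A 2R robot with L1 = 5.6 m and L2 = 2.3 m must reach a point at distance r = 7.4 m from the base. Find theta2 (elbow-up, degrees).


cos(theta2) = (r^2 - L1^2 - L2^2) / (2*L1*L2)
cos(theta2) = (54.76 - 31.36 - 5.29) / 25.76
cos(theta2) = 0.703028
theta2 = 45.3296 degrees


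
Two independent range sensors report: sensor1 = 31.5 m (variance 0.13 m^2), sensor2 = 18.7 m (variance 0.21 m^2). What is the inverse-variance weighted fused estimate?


w1 = (1/var1) / (1/var1 + 1/var2)
   = 7.6923 / (7.6923 + 4.7619) = 0.6176
w2 = 1 - w1 = 0.3824
fused = w1*s1 + w2*s2 = 19.4559 + 7.15
= 26.6059 m


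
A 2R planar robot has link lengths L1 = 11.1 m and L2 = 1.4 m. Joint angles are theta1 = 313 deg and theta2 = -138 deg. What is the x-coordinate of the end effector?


Convert angles to radians: theta1 = 5.4629, theta2 = -2.4086
x = L1*cos(theta1) + L2*cos(theta1+theta2)
x = 7.5702 + -1.3947
x = 6.1755


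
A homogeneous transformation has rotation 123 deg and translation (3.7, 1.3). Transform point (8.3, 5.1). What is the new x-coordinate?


x' = cos(theta)*px - sin(theta)*py + tx
= -0.5446*8.3 - 0.8387*5.1 + 3.7
= -5.0977


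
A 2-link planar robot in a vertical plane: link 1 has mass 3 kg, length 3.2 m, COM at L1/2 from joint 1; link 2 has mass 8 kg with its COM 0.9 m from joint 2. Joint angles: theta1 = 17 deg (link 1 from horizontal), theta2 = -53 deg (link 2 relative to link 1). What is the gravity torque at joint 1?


Horizontal distance from joint 1 to link-1 COM:
  x_c1 = (L1/2)*cos(t1) = 1.6 * 0.9563 = 1.5301 m
Horizontal distance from joint 1 to link-2 COM:
  x_c2 = L1*cos(t1) + Lc2*cos(t1+t2)
       = 3.2*0.9563 + 0.9*0.809 = 3.7883 m
tau1 = m1*g*x_c1 + m2*g*x_c2
     = 3*9.81*1.5301 + 8*9.81*3.7883
     = 45.0305 + 297.305
     = 342.3355 Nm


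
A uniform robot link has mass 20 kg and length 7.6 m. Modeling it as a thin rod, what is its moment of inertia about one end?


I = (1/3) * m * L^2
= (1/3) * 20 * 7.6^2
= 0.333333 * 20 * 57.76
= 385.0667 kg*m^2


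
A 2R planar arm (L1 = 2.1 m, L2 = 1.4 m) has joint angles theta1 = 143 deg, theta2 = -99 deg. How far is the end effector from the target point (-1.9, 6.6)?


End effector via forward kinematics:
x = L1*cos(t1) + L2*cos(t1+t2) = -0.6701
y = L1*sin(t1) + L2*sin(t1+t2) = 2.2363
Distance to target:
d = sqrt((-1.9 - -0.6701)^2 + (6.6 - 2.2363)^2)
= sqrt(1.5128 + 19.0416)
= 4.5337 m


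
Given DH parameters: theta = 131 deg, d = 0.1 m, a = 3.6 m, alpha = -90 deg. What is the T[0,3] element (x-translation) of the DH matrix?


T[0,3] = a * cos(theta)
= 3.6 * cos(131 deg)
= 3.6 * -0.6561
= -2.3618


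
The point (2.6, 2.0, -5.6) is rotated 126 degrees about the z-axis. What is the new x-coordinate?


Rotation about z-axis: x' = x*cos(theta) - y*sin(theta)
= 2.6 * -0.5878 - 2.0 * 0.809
= -3.1463


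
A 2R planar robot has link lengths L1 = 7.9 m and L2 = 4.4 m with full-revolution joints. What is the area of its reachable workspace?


r_max = L1 + L2 = 12.3 m
r_min = |L1 - L2| = 3.5 m
Area = pi*(r_max^2 - r_min^2)
= pi*(151.29 - 12.25)
= pi * 139.04
= 436.807 m^2


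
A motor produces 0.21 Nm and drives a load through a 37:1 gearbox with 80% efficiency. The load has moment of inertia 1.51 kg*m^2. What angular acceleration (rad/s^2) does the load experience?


tau_out = tau_motor * N * eta
= 0.21 * 37 * 0.8 = 6.216 Nm
alpha = tau_out / I = 6.216 / 1.51
= 4.1166 rad/s^2


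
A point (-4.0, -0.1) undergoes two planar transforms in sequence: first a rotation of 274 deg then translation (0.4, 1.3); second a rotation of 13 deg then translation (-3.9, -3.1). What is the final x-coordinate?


After transform 1:
x1 = cos(274)*-4.0 - sin(274)*-0.1 + 0.4 = 0.0212
y1 = sin(274)*-4.0 + cos(274)*-0.1 + 1.3 = 5.2833
After transform 2:
x2 = cos(13)*0.0212 - sin(13)*5.2833 + -3.9
= -5.0678


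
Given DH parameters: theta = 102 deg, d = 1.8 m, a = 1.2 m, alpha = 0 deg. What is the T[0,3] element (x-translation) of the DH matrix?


T[0,3] = a * cos(theta)
= 1.2 * cos(102 deg)
= 1.2 * -0.2079
= -0.2495


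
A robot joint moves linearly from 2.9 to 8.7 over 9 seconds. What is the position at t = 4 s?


s = t/T = 4/9 = 0.4444
p(t) = p0 + (pf-p0)*s
= 2.9 + (8.7 - 2.9) * 0.4444
= 5.4778


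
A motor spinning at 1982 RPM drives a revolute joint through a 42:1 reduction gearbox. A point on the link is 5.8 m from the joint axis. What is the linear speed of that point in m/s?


omega_motor = 1982 * 2*pi/60 = 207.5546 rad/s
omega_joint = omega_motor / 42 = 4.9418 rad/s
v = omega_joint * r = 4.9418 * 5.8
= 28.6623 m/s


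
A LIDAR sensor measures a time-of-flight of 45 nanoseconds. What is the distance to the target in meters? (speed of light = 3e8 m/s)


tof = 45 ns = 4.5e-08 s
dist = c * tof / 2
= 3e8 * 4.5e-08 / 2
= 6.75 m


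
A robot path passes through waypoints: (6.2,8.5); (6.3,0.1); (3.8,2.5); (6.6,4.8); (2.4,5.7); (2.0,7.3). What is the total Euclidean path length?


Segment lengths:
  seg1 = sqrt((0.1)^2 + (-8.4)^2) = 8.4006
  seg2 = sqrt((-2.5)^2 + (2.4)^2) = 3.4655
  seg3 = sqrt((2.8)^2 + (2.3)^2) = 3.6235
  seg4 = sqrt((-4.2)^2 + (0.9)^2) = 4.2953
  seg5 = sqrt((-0.4)^2 + (1.6)^2) = 1.6492
Total = 21.4343


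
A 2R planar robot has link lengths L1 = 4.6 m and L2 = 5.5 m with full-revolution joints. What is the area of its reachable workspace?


r_max = L1 + L2 = 10.1 m
r_min = |L1 - L2| = 0.9 m
Area = pi*(r_max^2 - r_min^2)
= pi*(102.01 - 0.81)
= pi * 101.2
= 317.9292 m^2


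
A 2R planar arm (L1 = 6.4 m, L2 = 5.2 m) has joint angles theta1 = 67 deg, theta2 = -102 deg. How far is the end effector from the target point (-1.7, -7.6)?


End effector via forward kinematics:
x = L1*cos(t1) + L2*cos(t1+t2) = 6.7603
y = L1*sin(t1) + L2*sin(t1+t2) = 2.9086
Distance to target:
d = sqrt((-1.7 - 6.7603)^2 + (-7.6 - 2.9086)^2)
= sqrt(71.5762 + 110.4314)
= 13.491 m


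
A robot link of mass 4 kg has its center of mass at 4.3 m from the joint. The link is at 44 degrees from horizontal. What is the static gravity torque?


tau = m*g*L*cos(angle)
= 4 * 9.81 * 4.3 * cos(44 deg)
= 4 * 9.81 * 4.3 * 0.7193
= 121.3756 Nm


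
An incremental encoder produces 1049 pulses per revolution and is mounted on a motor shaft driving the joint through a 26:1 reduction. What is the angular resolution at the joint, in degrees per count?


counts per rev = 1049
effective counts at joint = 1049 * 26 = 27274
resolution = 360 / 27274
= 0.0132 deg/count


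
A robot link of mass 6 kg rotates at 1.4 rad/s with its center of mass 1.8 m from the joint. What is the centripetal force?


F = m * omega^2 * r
= 6 * 1.4^2 * 1.8
= 6 * 1.96 * 1.8
= 21.168 N


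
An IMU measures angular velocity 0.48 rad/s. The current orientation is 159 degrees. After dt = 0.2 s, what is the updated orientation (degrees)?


delta_theta = w * dt = 0.48 * 0.2 = 0.096 rad
= 5.5004 deg
theta_new = 159 + 5.5004 = 164.5004 deg


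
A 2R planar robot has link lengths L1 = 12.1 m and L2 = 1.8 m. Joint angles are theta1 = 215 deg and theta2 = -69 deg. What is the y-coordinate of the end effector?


Convert angles to radians: theta1 = 3.7525, theta2 = -1.2043
y = L1*sin(theta1) + L2*sin(theta1+theta2)
y = -6.9403 + 1.0065
y = -5.9337


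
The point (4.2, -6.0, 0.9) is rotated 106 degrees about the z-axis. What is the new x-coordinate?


Rotation about z-axis: x' = x*cos(theta) - y*sin(theta)
= 4.2 * -0.2756 - -6.0 * 0.9613
= 4.6099


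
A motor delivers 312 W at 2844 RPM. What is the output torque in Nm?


omega = 2844 * 2*pi/60 = 297.823 rad/s
tau = P / omega = 312 / 297.823
= 1.0476 Nm


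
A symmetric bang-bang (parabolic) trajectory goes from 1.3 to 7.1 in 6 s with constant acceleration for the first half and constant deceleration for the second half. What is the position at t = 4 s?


Symmetric rest-to-rest: each phase covers (pf-p0)/2 in time T/2. 0.5*a*(T/2)^2 = (pf-p0)/2 => a = 4*(pf-p0)/T^2
a = 4*(7.1-1.3)/6^2 = 0.6444
t = 4 is in the deceleration phase (t > T/2).
p = pf - 0.5*a*(T-t)^2 = 7.1 - 0.5*0.6444*2^2
= 5.8111


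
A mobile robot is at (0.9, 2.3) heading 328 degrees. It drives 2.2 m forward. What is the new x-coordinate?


x_new = x0 + d*cos(theta)
= 0.9 + 2.2*cos(328)
= 0.9 + 1.8657
= 2.7657


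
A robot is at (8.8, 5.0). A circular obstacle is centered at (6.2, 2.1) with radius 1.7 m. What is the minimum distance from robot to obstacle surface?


center_dist = sqrt((8.8-6.2)^2 + (5.0-2.1)^2)
= sqrt(6.76 + 8.41)
= 3.8949
min_dist = center_dist - radius = 3.8949 - 1.7 = 2.1949 m


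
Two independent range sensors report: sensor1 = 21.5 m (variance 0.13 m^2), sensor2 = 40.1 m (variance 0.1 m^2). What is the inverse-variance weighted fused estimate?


w1 = (1/var1) / (1/var1 + 1/var2)
   = 7.6923 / (7.6923 + 10.0) = 0.4348
w2 = 1 - w1 = 0.5652
fused = w1*s1 + w2*s2 = 9.3478 + 22.6652
= 32.013 m


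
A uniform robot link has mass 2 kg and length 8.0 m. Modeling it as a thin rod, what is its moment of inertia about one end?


I = (1/3) * m * L^2
= (1/3) * 2 * 8.0^2
= 0.333333 * 2 * 64.0
= 42.6667 kg*m^2


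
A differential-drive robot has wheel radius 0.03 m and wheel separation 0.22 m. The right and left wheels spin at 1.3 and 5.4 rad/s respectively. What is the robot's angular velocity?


vR = r*wR = 0.03*1.3 = 0.039 m/s
vL = r*wL = 0.03*5.4 = 0.162 m/s
v = (vR+vL)/2 = 0.1005 m/s
omega = (vR-vL)/L = -0.5591 rad/s
angular velocity = -0.5591 rad/s


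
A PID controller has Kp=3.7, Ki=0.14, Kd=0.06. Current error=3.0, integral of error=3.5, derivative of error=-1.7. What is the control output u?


u = Kp*e + Ki*int(e) + Kd*de/dt
= 3.7*3.0 + 0.14*3.5 + 0.06*(-1.7)
= 11.1 + 0.49 + -0.102
= 11.488


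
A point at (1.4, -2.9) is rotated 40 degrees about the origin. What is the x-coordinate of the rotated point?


x' = x*cos(theta) - y*sin(theta)
cos(40 deg) = 0.766, sin(40 deg) = 0.6428
x' = 1.4 * 0.766 - -2.9 * 0.6428
= 1.0725 - -1.8641
= 2.9365


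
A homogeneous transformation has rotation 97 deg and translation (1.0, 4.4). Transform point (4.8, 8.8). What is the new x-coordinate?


x' = cos(theta)*px - sin(theta)*py + tx
= -0.1219*4.8 - 0.9925*8.8 + 1.0
= -8.3194


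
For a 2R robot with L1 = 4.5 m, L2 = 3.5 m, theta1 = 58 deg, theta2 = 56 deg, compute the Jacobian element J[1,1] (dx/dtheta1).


J[1,1] = -L1*sin(t1) - L2*sin(t1+t2)
= -4.5*sin(58) - 3.5*sin(114)
= -7.0136


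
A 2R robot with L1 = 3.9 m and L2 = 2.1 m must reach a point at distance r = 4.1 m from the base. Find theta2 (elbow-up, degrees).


cos(theta2) = (r^2 - L1^2 - L2^2) / (2*L1*L2)
cos(theta2) = (16.81 - 15.21 - 4.41) / 16.38
cos(theta2) = -0.171551
theta2 = 99.878 degrees


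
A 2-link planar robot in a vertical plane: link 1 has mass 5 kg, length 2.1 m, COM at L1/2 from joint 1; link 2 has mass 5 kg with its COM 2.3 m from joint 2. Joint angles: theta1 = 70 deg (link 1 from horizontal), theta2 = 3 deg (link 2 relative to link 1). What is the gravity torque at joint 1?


Horizontal distance from joint 1 to link-1 COM:
  x_c1 = (L1/2)*cos(t1) = 1.05 * 0.342 = 0.3591 m
Horizontal distance from joint 1 to link-2 COM:
  x_c2 = L1*cos(t1) + Lc2*cos(t1+t2)
       = 2.1*0.342 + 2.3*0.2924 = 1.3907 m
tau1 = m1*g*x_c1 + m2*g*x_c2
     = 5*9.81*0.3591 + 5*9.81*1.3907
     = 17.6149 + 68.2137
     = 85.8286 Nm


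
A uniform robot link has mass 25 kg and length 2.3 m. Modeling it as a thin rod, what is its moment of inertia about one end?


I = (1/3) * m * L^2
= (1/3) * 25 * 2.3^2
= 0.333333 * 25 * 5.29
= 44.0833 kg*m^2


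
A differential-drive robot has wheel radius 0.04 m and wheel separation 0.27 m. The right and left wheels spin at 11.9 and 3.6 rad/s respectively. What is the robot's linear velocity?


vR = r*wR = 0.04*11.9 = 0.476 m/s
vL = r*wL = 0.04*3.6 = 0.144 m/s
v = (vR+vL)/2 = 0.31 m/s
omega = (vR-vL)/L = 1.2296 rad/s
linear velocity = 0.31 m/s


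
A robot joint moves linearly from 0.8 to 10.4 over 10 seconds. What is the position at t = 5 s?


s = t/T = 5/10 = 0.5
p(t) = p0 + (pf-p0)*s
= 0.8 + (10.4 - 0.8) * 0.5
= 5.6


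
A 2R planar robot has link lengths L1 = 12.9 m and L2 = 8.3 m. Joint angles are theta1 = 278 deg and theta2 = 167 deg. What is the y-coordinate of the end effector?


Convert angles to radians: theta1 = 4.852, theta2 = 2.9147
y = L1*sin(theta1) + L2*sin(theta1+theta2)
y = -12.7745 + 8.2684
y = -4.506


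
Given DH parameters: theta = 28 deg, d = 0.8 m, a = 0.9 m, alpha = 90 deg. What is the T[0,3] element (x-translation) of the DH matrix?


T[0,3] = a * cos(theta)
= 0.9 * cos(28 deg)
= 0.9 * 0.8829
= 0.7947


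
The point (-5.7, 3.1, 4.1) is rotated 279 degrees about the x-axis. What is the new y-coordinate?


Rotation about x-axis: y' = y*cos(theta) - z*sin(theta)
= 3.1 * 0.1564 - 4.1 * -0.9877
= 4.5345


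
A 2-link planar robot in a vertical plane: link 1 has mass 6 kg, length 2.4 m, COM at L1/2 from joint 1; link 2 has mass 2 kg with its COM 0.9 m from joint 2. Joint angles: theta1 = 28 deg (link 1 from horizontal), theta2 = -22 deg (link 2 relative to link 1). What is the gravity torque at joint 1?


Horizontal distance from joint 1 to link-1 COM:
  x_c1 = (L1/2)*cos(t1) = 1.2 * 0.8829 = 1.0595 m
Horizontal distance from joint 1 to link-2 COM:
  x_c2 = L1*cos(t1) + Lc2*cos(t1+t2)
       = 2.4*0.8829 + 0.9*0.9945 = 3.0141 m
tau1 = m1*g*x_c1 + m2*g*x_c2
     = 6*9.81*1.0595 + 2*9.81*3.0141
     = 62.3644 + 59.1375
     = 121.5019 Nm


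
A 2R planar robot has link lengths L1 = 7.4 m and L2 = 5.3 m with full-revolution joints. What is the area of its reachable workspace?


r_max = L1 + L2 = 12.7 m
r_min = |L1 - L2| = 2.1 m
Area = pi*(r_max^2 - r_min^2)
= pi*(161.29 - 4.41)
= pi * 156.88
= 492.8531 m^2


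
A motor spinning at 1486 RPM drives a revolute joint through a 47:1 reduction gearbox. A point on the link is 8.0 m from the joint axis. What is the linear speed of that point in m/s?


omega_motor = 1486 * 2*pi/60 = 155.6136 rad/s
omega_joint = omega_motor / 47 = 3.3109 rad/s
v = omega_joint * r = 3.3109 * 8.0
= 26.4874 m/s


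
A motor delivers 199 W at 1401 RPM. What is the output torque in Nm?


omega = 1401 * 2*pi/60 = 146.7124 rad/s
tau = P / omega = 199 / 146.7124
= 1.3564 Nm


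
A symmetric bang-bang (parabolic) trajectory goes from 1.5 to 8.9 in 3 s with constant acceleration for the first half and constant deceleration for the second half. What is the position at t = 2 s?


Symmetric rest-to-rest: each phase covers (pf-p0)/2 in time T/2. 0.5*a*(T/2)^2 = (pf-p0)/2 => a = 4*(pf-p0)/T^2
a = 4*(8.9-1.5)/3^2 = 3.2889
t = 2 is in the deceleration phase (t > T/2).
p = pf - 0.5*a*(T-t)^2 = 8.9 - 0.5*3.2889*1^2
= 7.2556


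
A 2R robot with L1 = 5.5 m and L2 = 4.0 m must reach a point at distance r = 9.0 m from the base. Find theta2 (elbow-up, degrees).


cos(theta2) = (r^2 - L1^2 - L2^2) / (2*L1*L2)
cos(theta2) = (81.0 - 30.25 - 16.0) / 44.0
cos(theta2) = 0.789773
theta2 = 37.8357 degrees


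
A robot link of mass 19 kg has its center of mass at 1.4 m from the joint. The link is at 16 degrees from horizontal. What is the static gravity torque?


tau = m*g*L*cos(angle)
= 19 * 9.81 * 1.4 * cos(16 deg)
= 19 * 9.81 * 1.4 * 0.9613
= 250.8374 Nm


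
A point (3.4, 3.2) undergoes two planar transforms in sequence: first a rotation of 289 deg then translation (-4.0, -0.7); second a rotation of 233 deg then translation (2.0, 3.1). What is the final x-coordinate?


After transform 1:
x1 = cos(289)*3.4 - sin(289)*3.2 + -4.0 = 0.1326
y1 = sin(289)*3.4 + cos(289)*3.2 + -0.7 = -2.8729
After transform 2:
x2 = cos(233)*0.1326 - sin(233)*-2.8729 + 2.0
= -0.3742


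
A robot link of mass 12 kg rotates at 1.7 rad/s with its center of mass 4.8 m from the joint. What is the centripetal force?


F = m * omega^2 * r
= 12 * 1.7^2 * 4.8
= 12 * 2.89 * 4.8
= 166.464 N


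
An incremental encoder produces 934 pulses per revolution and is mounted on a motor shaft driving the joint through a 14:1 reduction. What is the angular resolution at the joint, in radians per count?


counts per rev = 934
effective counts at joint = 934 * 14 = 13076
resolution = 2*pi / 13076
= 4.8051e-04 rad/count


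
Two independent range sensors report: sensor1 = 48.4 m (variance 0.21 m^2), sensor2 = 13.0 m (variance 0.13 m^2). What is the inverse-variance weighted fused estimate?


w1 = (1/var1) / (1/var1 + 1/var2)
   = 4.7619 / (4.7619 + 7.6923) = 0.3824
w2 = 1 - w1 = 0.6176
fused = w1*s1 + w2*s2 = 18.5059 + 8.0294
= 26.5353 m


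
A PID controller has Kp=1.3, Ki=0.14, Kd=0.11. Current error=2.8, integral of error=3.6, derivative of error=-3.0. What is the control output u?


u = Kp*e + Ki*int(e) + Kd*de/dt
= 1.3*2.8 + 0.14*3.6 + 0.11*(-3.0)
= 3.64 + 0.504 + -0.33
= 3.814


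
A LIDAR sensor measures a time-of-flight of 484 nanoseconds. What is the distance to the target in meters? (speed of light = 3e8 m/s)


tof = 484 ns = 4.84e-07 s
dist = c * tof / 2
= 3e8 * 4.84e-07 / 2
= 72.6 m


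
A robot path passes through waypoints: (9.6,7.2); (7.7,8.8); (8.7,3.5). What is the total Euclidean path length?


Segment lengths:
  seg1 = sqrt((-1.9)^2 + (1.6)^2) = 2.4839
  seg2 = sqrt((1.0)^2 + (-5.3)^2) = 5.3935
Total = 7.8775


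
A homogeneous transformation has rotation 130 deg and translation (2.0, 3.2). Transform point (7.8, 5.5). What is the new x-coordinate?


x' = cos(theta)*px - sin(theta)*py + tx
= -0.6428*7.8 - 0.766*5.5 + 2.0
= -7.227


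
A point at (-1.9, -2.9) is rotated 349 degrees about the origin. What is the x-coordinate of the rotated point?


x' = x*cos(theta) - y*sin(theta)
cos(349 deg) = 0.9816, sin(349 deg) = -0.1908
x' = -1.9 * 0.9816 - -2.9 * -0.1908
= -1.8651 - 0.5533
= -2.4184


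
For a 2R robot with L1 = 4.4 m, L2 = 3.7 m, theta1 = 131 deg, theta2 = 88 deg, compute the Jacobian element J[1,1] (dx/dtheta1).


J[1,1] = -L1*sin(t1) - L2*sin(t1+t2)
= -4.4*sin(131) - 3.7*sin(219)
= -0.9922


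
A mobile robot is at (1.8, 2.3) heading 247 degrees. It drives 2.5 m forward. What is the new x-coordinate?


x_new = x0 + d*cos(theta)
= 1.8 + 2.5*cos(247)
= 1.8 + -0.9768
= 0.8232


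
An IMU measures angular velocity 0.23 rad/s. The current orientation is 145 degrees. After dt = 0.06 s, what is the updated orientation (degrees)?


delta_theta = w * dt = 0.23 * 0.06 = 0.0138 rad
= 0.7907 deg
theta_new = 145 + 0.7907 = 145.7907 deg


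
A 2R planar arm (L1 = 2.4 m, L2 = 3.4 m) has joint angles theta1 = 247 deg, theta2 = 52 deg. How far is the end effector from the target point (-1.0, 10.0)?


End effector via forward kinematics:
x = L1*cos(t1) + L2*cos(t1+t2) = 0.7106
y = L1*sin(t1) + L2*sin(t1+t2) = -5.1829
Distance to target:
d = sqrt((-1.0 - 0.7106)^2 + (10.0 - -5.1829)^2)
= sqrt(2.9261 + 230.521)
= 15.279 m


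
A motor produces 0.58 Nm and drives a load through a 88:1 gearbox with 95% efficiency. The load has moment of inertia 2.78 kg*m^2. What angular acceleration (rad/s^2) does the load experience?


tau_out = tau_motor * N * eta
= 0.58 * 88 * 0.95 = 48.488 Nm
alpha = tau_out / I = 48.488 / 2.78
= 17.4417 rad/s^2


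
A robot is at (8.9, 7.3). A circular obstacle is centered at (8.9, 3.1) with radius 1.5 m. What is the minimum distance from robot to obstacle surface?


center_dist = sqrt((8.9-8.9)^2 + (7.3-3.1)^2)
= sqrt(0.0 + 17.64)
= 4.2
min_dist = center_dist - radius = 4.2 - 1.5 = 2.7 m


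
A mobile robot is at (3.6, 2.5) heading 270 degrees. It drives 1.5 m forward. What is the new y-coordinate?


y_new = y0 + d*sin(theta)
= 2.5 + 1.5*sin(270)
= 2.5 + -1.5
= 1.0


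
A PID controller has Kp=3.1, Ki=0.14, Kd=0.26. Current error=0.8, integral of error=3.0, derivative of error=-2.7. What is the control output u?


u = Kp*e + Ki*int(e) + Kd*de/dt
= 3.1*0.8 + 0.14*3.0 + 0.26*(-2.7)
= 2.48 + 0.42 + -0.702
= 2.198


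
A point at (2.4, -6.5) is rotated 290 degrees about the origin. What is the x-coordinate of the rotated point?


x' = x*cos(theta) - y*sin(theta)
cos(290 deg) = 0.342, sin(290 deg) = -0.9397
x' = 2.4 * 0.342 - -6.5 * -0.9397
= 0.8208 - 6.108
= -5.2872


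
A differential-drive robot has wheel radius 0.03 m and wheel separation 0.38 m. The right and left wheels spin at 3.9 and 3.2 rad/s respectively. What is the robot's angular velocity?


vR = r*wR = 0.03*3.9 = 0.117 m/s
vL = r*wL = 0.03*3.2 = 0.096 m/s
v = (vR+vL)/2 = 0.1065 m/s
omega = (vR-vL)/L = 0.0553 rad/s
angular velocity = 0.0553 rad/s


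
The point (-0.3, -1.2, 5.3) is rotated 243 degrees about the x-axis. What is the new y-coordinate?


Rotation about x-axis: y' = y*cos(theta) - z*sin(theta)
= -1.2 * -0.454 - 5.3 * -0.891
= 5.2671


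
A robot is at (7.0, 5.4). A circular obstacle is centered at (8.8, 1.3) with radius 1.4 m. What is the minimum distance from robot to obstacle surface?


center_dist = sqrt((7.0-8.8)^2 + (5.4-1.3)^2)
= sqrt(3.24 + 16.81)
= 4.4777
min_dist = center_dist - radius = 4.4777 - 1.4 = 3.0777 m


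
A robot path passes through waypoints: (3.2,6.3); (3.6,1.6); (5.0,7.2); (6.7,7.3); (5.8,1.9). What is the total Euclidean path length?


Segment lengths:
  seg1 = sqrt((0.4)^2 + (-4.7)^2) = 4.717
  seg2 = sqrt((1.4)^2 + (5.6)^2) = 5.7723
  seg3 = sqrt((1.7)^2 + (0.1)^2) = 1.7029
  seg4 = sqrt((-0.9)^2 + (-5.4)^2) = 5.4745
Total = 17.6668


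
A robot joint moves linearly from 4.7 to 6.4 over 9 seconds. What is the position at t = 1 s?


s = t/T = 1/9 = 0.1111
p(t) = p0 + (pf-p0)*s
= 4.7 + (6.4 - 4.7) * 0.1111
= 4.8889


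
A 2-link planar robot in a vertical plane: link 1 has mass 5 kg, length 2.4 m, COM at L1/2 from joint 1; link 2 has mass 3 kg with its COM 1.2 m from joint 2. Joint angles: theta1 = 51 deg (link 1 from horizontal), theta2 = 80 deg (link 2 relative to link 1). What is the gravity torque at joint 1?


Horizontal distance from joint 1 to link-1 COM:
  x_c1 = (L1/2)*cos(t1) = 1.2 * 0.6293 = 0.7552 m
Horizontal distance from joint 1 to link-2 COM:
  x_c2 = L1*cos(t1) + Lc2*cos(t1+t2)
       = 2.4*0.6293 + 1.2*-0.6561 = 0.7231 m
tau1 = m1*g*x_c1 + m2*g*x_c2
     = 5*9.81*0.7552 + 3*9.81*0.7231
     = 37.0418 + 21.2808
     = 58.3226 Nm


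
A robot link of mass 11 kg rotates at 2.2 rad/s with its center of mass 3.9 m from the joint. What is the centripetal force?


F = m * omega^2 * r
= 11 * 2.2^2 * 3.9
= 11 * 4.84 * 3.9
= 207.636 N


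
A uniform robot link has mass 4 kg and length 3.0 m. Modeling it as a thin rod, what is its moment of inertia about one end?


I = (1/3) * m * L^2
= (1/3) * 4 * 3.0^2
= 0.333333 * 4 * 9.0
= 12.0 kg*m^2


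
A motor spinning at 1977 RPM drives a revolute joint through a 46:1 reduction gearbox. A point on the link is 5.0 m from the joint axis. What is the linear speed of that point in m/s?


omega_motor = 1977 * 2*pi/60 = 207.031 rad/s
omega_joint = omega_motor / 46 = 4.5007 rad/s
v = omega_joint * r = 4.5007 * 5.0
= 22.5034 m/s


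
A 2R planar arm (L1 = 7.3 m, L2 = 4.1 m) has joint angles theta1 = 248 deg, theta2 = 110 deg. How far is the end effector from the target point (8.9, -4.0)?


End effector via forward kinematics:
x = L1*cos(t1) + L2*cos(t1+t2) = 1.3629
y = L1*sin(t1) + L2*sin(t1+t2) = -6.9115
Distance to target:
d = sqrt((8.9 - 1.3629)^2 + (-4.0 - -6.9115)^2)
= sqrt(56.8083 + 8.477)
= 8.0799 m


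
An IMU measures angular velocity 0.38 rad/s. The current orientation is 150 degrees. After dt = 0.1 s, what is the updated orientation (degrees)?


delta_theta = w * dt = 0.38 * 0.1 = 0.038 rad
= 2.1772 deg
theta_new = 150 + 2.1772 = 152.1772 deg
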